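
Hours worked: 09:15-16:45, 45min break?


6h 45m (405 minutes)

Total time = (16×60+45) - (9×60+15)
= 1005 - 555 = 450 min
Minus break: 450 - 45 = 405 min
= 6h 45m


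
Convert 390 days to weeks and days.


Weeks: 390 ÷ 7 = 55 remainder 5

55 weeks 5 days


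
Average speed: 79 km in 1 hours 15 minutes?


63.2 km/h

Distance: 79 km
Time: 1h 15m = 75 min = 75/60 = 5/4 hours
Speed = 79 ÷ (5/4) = 79 × 4 / 5 = 316/5 = 63.2 km/h


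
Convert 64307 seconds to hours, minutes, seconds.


17h 51m 47s

Hours: 64307 ÷ 3600 = 17 remainder 3107
Minutes: 3107 ÷ 60 = 51 remainder 47
Seconds: 47


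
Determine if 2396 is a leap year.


Yes

Rules: divisible by 4 AND (not by 100 OR by 400)
2396 ÷ 4 = 599 exactly → divisible by 4
2396 ÷ 100 = 23 remainder 96 → not divisible by 100
Divisible by 4 but not by 100 → leap year


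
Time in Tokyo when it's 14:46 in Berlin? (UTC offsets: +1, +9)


Time difference = UTC+9 - UTC+1 = +8 hours
New hour = (14 + 8) mod 24
= 22 mod 24 = 22
Minutes unchanged → 22:46

22:46


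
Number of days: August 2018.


Month: August (month 8)
August has 31 days

31 days


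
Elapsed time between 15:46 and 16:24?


0h 38m

End time in minutes: 16×60 + 24 = 984
Start time in minutes: 15×60 + 46 = 946
Difference = 984 - 946 = 38 minutes
= 0 hours 38 minutes


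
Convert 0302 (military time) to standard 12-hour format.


3:02 AM

Hour: 3
3 < 12 → AM


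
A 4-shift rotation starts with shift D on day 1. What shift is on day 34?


Shift A

Shifts: A, B, C, D
Start: D (index 3)
Day 34: (3 + 34 - 1) mod 4
= 36 mod 4
= 0
Index 0 → shift A


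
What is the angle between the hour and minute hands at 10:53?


Hour hand = 10×30 + 53×0.5 = 326.5°
Minute hand = 53×6 = 318°
Difference = |326.5 - 318| = 8.5°

8.5°


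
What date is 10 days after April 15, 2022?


Start: April 15, 2022
Add 10 days
April 15 + 10 = April 25, 2022

April 25, 2022


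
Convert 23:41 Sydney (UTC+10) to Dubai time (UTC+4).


17:41

Time difference = UTC+4 - UTC+10 = -6 hours
New hour = (23 -6) mod 24
= 17 mod 24 = 17
Minutes unchanged → 17:41


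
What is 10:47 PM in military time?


Input: 10:47 PM
PM: 10 + 12 = 22

22:47


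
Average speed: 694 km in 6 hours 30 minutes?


106.8 km/h

Distance: 694 km
Time: 6h 30m = 390 min = 390/60 = 13/2 hours
Speed = 694 ÷ (13/2) = 694 × 2 / 13 = 1388/13 ≈ 106.8 km/h


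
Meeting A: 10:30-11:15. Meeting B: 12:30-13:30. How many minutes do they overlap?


0 minutes

Meeting A: 630-675 (in minutes from midnight)
Meeting B: 750-810
Overlap start = max(630, 750) = 750
Overlap end = min(675, 810) = 675
Overlap = max(0, 675 - 750) = 0 min


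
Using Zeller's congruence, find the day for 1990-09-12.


Wednesday

Zeller's congruence:
q=12, m=9, k=90, j=19
h = (12 + ⌊13×10/5⌋ + 90 + ⌊90/4⌋ + ⌊19/4⌋ - 2×19) mod 7
= (12 + 26 + 90 + 22 + 4 - 38) mod 7
= 116 mod 7 = 4
h=4 → Wednesday


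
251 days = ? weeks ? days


35 weeks 6 days

Weeks: 251 ÷ 7 = 35 remainder 6


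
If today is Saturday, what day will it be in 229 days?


Thursday

Start: Saturday (index 5)
(5 + 229) mod 7
= 234 mod 7
= 3
Index 3 → Thursday


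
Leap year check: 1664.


Rules: divisible by 4 AND (not by 100 OR by 400)
1664 ÷ 4 = 416 exactly → divisible by 4
1664 ÷ 100 = 16 remainder 64 → not divisible by 100
Divisible by 4 but not by 100 → leap year

Yes


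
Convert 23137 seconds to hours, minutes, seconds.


Hours: 23137 ÷ 3600 = 6 remainder 1537
Minutes: 1537 ÷ 60 = 25 remainder 37
Seconds: 37

6h 25m 37s


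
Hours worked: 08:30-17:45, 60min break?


8h 15m (495 minutes)

Total time = (17×60+45) - (8×60+30)
= 1065 - 510 = 555 min
Minus break: 555 - 60 = 495 min
= 8h 15m


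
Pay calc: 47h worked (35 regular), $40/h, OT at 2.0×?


Regular: 35h × $40 = $1400.00
Overtime: 47 - 35 = 12h
OT pay: 12h × $40 × 2.0 = $960.00
Total = $1400.00 + $960.00 = $2360.00

$2360.00


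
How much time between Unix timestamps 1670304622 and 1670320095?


15473 seconds (4.3 hours / 0.18 days)

Difference = 1670320095 - 1670304622 = 15473 seconds
In hours: 15473 / 3600 ≈ 4.3
In days: 15473 / 86400 ≈ 0.18


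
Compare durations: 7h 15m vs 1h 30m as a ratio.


29:6 (4.83)

Duration 1: 435 minutes
Duration 2: 90 minutes
Ratio = 435:90
GCD = 15
Simplified = 29:6
As a decimal: 29/6 ≈ 4.83


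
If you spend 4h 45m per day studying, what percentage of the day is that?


Time: 285 minutes
Day: 1440 minutes
Percentage = (285/1440) × 100 ≈ 19.8%

19.8%


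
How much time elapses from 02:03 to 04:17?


2h 14m

End time in minutes: 4×60 + 17 = 257
Start time in minutes: 2×60 + 3 = 123
Difference = 257 - 123 = 134 minutes
= 2 hours 14 minutes


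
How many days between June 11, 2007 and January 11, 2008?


From June 11, 2007 to January 11, 2008
Rest of June 2007: 30 - 11 = 19
Full months: July 31, August 31, September 30, October 31, November 30, December 31
Days into January 2008: 11
Total = 19 + 31 + 31 + 30 + 31 + 30 + 31 + 11 = 214 days

214 days


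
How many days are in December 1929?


31 days

Month: December (month 12)
December has 31 days


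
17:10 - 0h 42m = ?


16:28

Start: 1030 minutes from midnight
Subtract: 42 minutes
Remaining: 1030 - 42 = 988
Hours: 16, Minutes: 28


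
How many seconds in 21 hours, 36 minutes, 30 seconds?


77790 seconds

Hours: 21 × 3600 = 75600
Minutes: 36 × 60 = 2160
Seconds: 30
Total = 75600 + 2160 + 30 = 77790


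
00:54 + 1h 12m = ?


Start: 54 minutes from midnight
Add: 72 minutes
Total: 126 minutes
Hours: 126 ÷ 60 = 2 remainder 6

02:06


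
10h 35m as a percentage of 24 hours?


0.4410 (44.10%)

Total minutes: 10×60 + 35 = 635
Day = 24×60 = 1440 minutes
Fraction = 635/1440 ≈ 0.4410
As a percentage: 635/1440 × 100 ≈ 44.10%


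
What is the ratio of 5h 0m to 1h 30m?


10:3 (3.33)

Duration 1: 300 minutes
Duration 2: 90 minutes
Ratio = 300:90
GCD = 30
Simplified = 10:3
As a decimal: 10/3 ≈ 3.33


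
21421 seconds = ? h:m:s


Hours: 21421 ÷ 3600 = 5 remainder 3421
Minutes: 3421 ÷ 60 = 57 remainder 1
Seconds: 1

5h 57m 1s


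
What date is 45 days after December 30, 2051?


February 13, 2052

Start: December 30, 2051
Add 45 days
December 30 → January 1: 31 - 30 + 1 = 2 days (45 - 2 = 43 left)
January 1 → February 1: 31 - 1 + 1 = 31 days (43 - 31 = 12 left)
February 1 + 12 = February 13, 2052


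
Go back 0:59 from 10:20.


09:21

Start: 620 minutes from midnight
Subtract: 59 minutes
Remaining: 620 - 59 = 561
Hours: 9, Minutes: 21


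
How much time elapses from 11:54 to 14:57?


3h 3m

End time in minutes: 14×60 + 57 = 897
Start time in minutes: 11×60 + 54 = 714
Difference = 897 - 714 = 183 minutes
= 3 hours 3 minutes


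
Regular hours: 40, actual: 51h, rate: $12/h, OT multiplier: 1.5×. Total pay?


$678.00

Regular: 40h × $12 = $480.00
Overtime: 51 - 40 = 11h
OT pay: 11h × $12 × 1.5 = $198.00
Total = $480.00 + $198.00 = $678.00


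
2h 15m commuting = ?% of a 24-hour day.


9.4%

Time: 135 minutes
Day: 1440 minutes
Percentage = (135/1440) × 100 ≈ 9.4%


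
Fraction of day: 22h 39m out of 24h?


0.9438 (94.38%)

Total minutes: 22×60 + 39 = 1359
Day = 24×60 = 1440 minutes
Fraction = 1359/1440 ≈ 0.9438
As a percentage: 1359/1440 × 100 ≈ 94.38%


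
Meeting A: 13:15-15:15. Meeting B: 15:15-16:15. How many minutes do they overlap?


Meeting A: 795-915 (in minutes from midnight)
Meeting B: 915-975
Overlap start = max(795, 915) = 915
Overlap end = min(915, 975) = 915
Overlap = max(0, 915 - 915) = 0 min

0 minutes


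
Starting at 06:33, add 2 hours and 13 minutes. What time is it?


Start: 393 minutes from midnight
Add: 133 minutes
Total: 526 minutes
Hours: 526 ÷ 60 = 8 remainder 46

08:46


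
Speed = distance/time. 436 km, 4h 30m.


96.9 km/h

Distance: 436 km
Time: 4h 30m = 270 min = 270/60 = 9/2 hours
Speed = 436 ÷ (9/2) = 436 × 2 / 9 = 872/9 ≈ 96.9 km/h


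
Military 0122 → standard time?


Hour: 1
1 < 12 → AM

1:22 AM


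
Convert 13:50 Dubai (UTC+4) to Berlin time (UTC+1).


10:50

Time difference = UTC+1 - UTC+4 = -3 hours
New hour = (13 -3) mod 24
= 10 mod 24 = 10
Minutes unchanged → 10:50


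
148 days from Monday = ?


Tuesday

Start: Monday (index 0)
(0 + 148) mod 7
= 148 mod 7
= 1
Index 1 → Tuesday


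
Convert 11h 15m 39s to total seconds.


40539 seconds

Hours: 11 × 3600 = 39600
Minutes: 15 × 60 = 900
Seconds: 39
Total = 39600 + 900 + 39 = 40539


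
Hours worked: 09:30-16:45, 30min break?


6h 45m (405 minutes)

Total time = (16×60+45) - (9×60+30)
= 1005 - 570 = 435 min
Minus break: 435 - 30 = 405 min
= 6h 45m


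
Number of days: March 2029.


31 days

Month: March (month 3)
March has 31 days


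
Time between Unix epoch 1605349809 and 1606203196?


Difference = 1606203196 - 1605349809 = 853387 seconds
In hours: 853387 / 3600 ≈ 237.1
In days: 853387 / 86400 ≈ 9.88

853387 seconds (237.1 hours / 9.88 days)


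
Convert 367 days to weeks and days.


52 weeks 3 days

Weeks: 367 ÷ 7 = 52 remainder 3


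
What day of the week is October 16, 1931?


Zeller's congruence:
q=16, m=10, k=31, j=19
h = (16 + ⌊13×11/5⌋ + 31 + ⌊31/4⌋ + ⌊19/4⌋ - 2×19) mod 7
= (16 + 28 + 31 + 7 + 4 - 38) mod 7
= 48 mod 7 = 6
h=6 → Friday

Friday


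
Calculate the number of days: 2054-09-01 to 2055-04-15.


226 days

From September 1, 2054 to April 15, 2055
Rest of September 2054: 30 - 1 = 29
Full months: October 31, November 30, December 31, January 31, February 2055 28, March 31
Days into April 2055: 15
Total = 29 + 31 + 30 + 31 + 31 + 28 + 31 + 15 = 226 days


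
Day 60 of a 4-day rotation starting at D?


Shift C

Shifts: A, B, C, D
Start: D (index 3)
Day 60: (3 + 60 - 1) mod 4
= 62 mod 4
= 2
Index 2 → shift C


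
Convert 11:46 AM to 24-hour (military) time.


11:46

Input: 11:46 AM
AM hour stays: 11


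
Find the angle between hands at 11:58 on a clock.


11.0°

Hour hand = 11×30 + 58×0.5 = 359.0°
Minute hand = 58×6 = 348°
Difference = |359.0 - 348| = 11.0°


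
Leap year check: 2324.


Yes

Rules: divisible by 4 AND (not by 100 OR by 400)
2324 ÷ 4 = 581 exactly → divisible by 4
2324 ÷ 100 = 23 remainder 24 → not divisible by 100
Divisible by 4 but not by 100 → leap year


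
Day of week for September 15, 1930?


Zeller's congruence:
q=15, m=9, k=30, j=19
h = (15 + ⌊13×10/5⌋ + 30 + ⌊30/4⌋ + ⌊19/4⌋ - 2×19) mod 7
= (15 + 26 + 30 + 7 + 4 - 38) mod 7
= 44 mod 7 = 2
h=2 → Monday

Monday


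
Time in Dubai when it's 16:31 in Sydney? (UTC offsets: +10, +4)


10:31

Time difference = UTC+4 - UTC+10 = -6 hours
New hour = (16 -6) mod 24
= 10 mod 24 = 10
Minutes unchanged → 10:31


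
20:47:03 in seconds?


74823 seconds

Hours: 20 × 3600 = 72000
Minutes: 47 × 60 = 2820
Seconds: 3
Total = 72000 + 2820 + 3 = 74823


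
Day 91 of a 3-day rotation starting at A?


Shift A

Shifts: A, B, C
Start: A (index 0)
Day 91: (0 + 91 - 1) mod 3
= 90 mod 3
= 0
Index 0 → shift A


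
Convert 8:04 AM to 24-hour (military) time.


08:04

Input: 8:04 AM
AM hour stays: 8


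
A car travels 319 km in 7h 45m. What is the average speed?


41.2 km/h

Distance: 319 km
Time: 7h 45m = 465 min = 465/60 = 31/4 hours
Speed = 319 ÷ (31/4) = 319 × 4 / 31 = 1276/31 ≈ 41.2 km/h


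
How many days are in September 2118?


Month: September (month 9)
September has 30 days

30 days


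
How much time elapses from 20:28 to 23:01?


End time in minutes: 23×60 + 1 = 1381
Start time in minutes: 20×60 + 28 = 1228
Difference = 1381 - 1228 = 153 minutes
= 2 hours 33 minutes

2h 33m


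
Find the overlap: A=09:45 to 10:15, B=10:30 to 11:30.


Meeting A: 585-615 (in minutes from midnight)
Meeting B: 630-690
Overlap start = max(585, 630) = 630
Overlap end = min(615, 690) = 615
Overlap = max(0, 615 - 630) = 0 min

0 minutes


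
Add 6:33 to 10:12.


16:45

Start: 612 minutes from midnight
Add: 393 minutes
Total: 1005 minutes
Hours: 1005 ÷ 60 = 16 remainder 45


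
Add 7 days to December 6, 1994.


Start: December 6, 1994
Add 7 days
December 6 + 7 = December 13, 1994

December 13, 1994


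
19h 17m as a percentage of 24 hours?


Total minutes: 19×60 + 17 = 1157
Day = 24×60 = 1440 minutes
Fraction = 1157/1440 ≈ 0.8035
As a percentage: 1157/1440 × 100 ≈ 80.35%

0.8035 (80.35%)


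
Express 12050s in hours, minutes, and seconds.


3h 20m 50s

Hours: 12050 ÷ 3600 = 3 remainder 1250
Minutes: 1250 ÷ 60 = 20 remainder 50
Seconds: 50


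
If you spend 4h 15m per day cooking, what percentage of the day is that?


Time: 255 minutes
Day: 1440 minutes
Percentage = (255/1440) × 100 ≈ 17.7%

17.7%


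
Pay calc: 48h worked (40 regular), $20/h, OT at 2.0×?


Regular: 40h × $20 = $800.00
Overtime: 48 - 40 = 8h
OT pay: 8h × $20 × 2.0 = $320.00
Total = $800.00 + $320.00 = $1120.00

$1120.00


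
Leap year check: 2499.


No

Rules: divisible by 4 AND (not by 100 OR by 400)
2499 ÷ 4 = 624 remainder 3 → not divisible by 4
Not divisible by 4 → not a leap year


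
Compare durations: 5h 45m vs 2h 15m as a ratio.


23:9 (2.56)

Duration 1: 345 minutes
Duration 2: 135 minutes
Ratio = 345:135
GCD = 15
Simplified = 23:9
As a decimal: 23/9 ≈ 2.56


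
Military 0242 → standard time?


Hour: 2
2 < 12 → AM

2:42 AM


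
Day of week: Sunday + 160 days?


Saturday

Start: Sunday (index 6)
(6 + 160) mod 7
= 166 mod 7
= 5
Index 5 → Saturday


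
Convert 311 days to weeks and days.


44 weeks 3 days

Weeks: 311 ÷ 7 = 44 remainder 3


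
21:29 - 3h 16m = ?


18:13

Start: 1289 minutes from midnight
Subtract: 196 minutes
Remaining: 1289 - 196 = 1093
Hours: 18, Minutes: 13


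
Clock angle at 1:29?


129.5°

Hour hand = 1×30 + 29×0.5 = 44.5°
Minute hand = 29×6 = 174°
Difference = |44.5 - 174| = 129.5°


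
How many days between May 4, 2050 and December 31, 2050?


From May 4, 2050 to December 31, 2050
Rest of May 2050: 31 - 4 = 27
Full months: June 30, July 31, August 31, September 30, October 31, November 30
Days into December 2050: 31
Total = 27 + 30 + 31 + 31 + 30 + 31 + 30 + 31 = 241 days

241 days


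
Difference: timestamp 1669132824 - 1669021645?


111179 seconds (30.9 hours / 1.29 days)

Difference = 1669132824 - 1669021645 = 111179 seconds
In hours: 111179 / 3600 ≈ 30.9
In days: 111179 / 86400 ≈ 1.29


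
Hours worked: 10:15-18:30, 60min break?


7h 15m (435 minutes)

Total time = (18×60+30) - (10×60+15)
= 1110 - 615 = 495 min
Minus break: 495 - 60 = 435 min
= 7h 15m


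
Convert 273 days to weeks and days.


39 weeks 0 days

Weeks: 273 ÷ 7 = 39 remainder 0


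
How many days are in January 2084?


Month: January (month 1)
January has 31 days

31 days


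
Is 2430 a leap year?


Rules: divisible by 4 AND (not by 100 OR by 400)
2430 ÷ 4 = 607 remainder 2 → not divisible by 4
Not divisible by 4 → not a leap year

No


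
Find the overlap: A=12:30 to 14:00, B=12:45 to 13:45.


60 minutes

Meeting A: 750-840 (in minutes from midnight)
Meeting B: 765-825
Overlap start = max(750, 765) = 765
Overlap end = min(840, 825) = 825
Overlap = max(0, 825 - 765) = 60 min


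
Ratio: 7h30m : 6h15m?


6:5 (1.20)

Duration 1: 450 minutes
Duration 2: 375 minutes
Ratio = 450:375
GCD = 75
Simplified = 6:5
As a decimal: 6/5 = 1.20


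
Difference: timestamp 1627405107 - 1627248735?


156372 seconds (43.4 hours / 1.81 days)

Difference = 1627405107 - 1627248735 = 156372 seconds
In hours: 156372 / 3600 ≈ 43.4
In days: 156372 / 86400 ≈ 1.81


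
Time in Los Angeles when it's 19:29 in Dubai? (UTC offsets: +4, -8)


Time difference = UTC-8 - UTC+4 = -12 hours
New hour = (19 -12) mod 24
= 7 mod 24 = 7
Minutes unchanged → 07:29

07:29


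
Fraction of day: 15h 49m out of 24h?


Total minutes: 15×60 + 49 = 949
Day = 24×60 = 1440 minutes
Fraction = 949/1440 ≈ 0.6590
As a percentage: 949/1440 × 100 ≈ 65.90%

0.6590 (65.90%)


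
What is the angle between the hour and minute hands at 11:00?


Hour hand = 11×30 + 0×0.5 = 330.0°
Minute hand = 0×6 = 0°
Difference = |330.0 - 0| = 330.0°
Since > 180°: 360 - 330.0 = 30.0°

30.0°


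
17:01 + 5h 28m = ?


22:29

Start: 1021 minutes from midnight
Add: 328 minutes
Total: 1349 minutes
Hours: 1349 ÷ 60 = 22 remainder 29


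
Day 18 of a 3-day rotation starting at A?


Shift C

Shifts: A, B, C
Start: A (index 0)
Day 18: (0 + 18 - 1) mod 3
= 17 mod 3
= 2
Index 2 → shift C


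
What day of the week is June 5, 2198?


Tuesday

Zeller's congruence:
q=5, m=6, k=98, j=21
h = (5 + ⌊13×7/5⌋ + 98 + ⌊98/4⌋ + ⌊21/4⌋ - 2×21) mod 7
= (5 + 18 + 98 + 24 + 5 - 42) mod 7
= 108 mod 7 = 3
h=3 → Tuesday


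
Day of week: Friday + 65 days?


Sunday

Start: Friday (index 4)
(4 + 65) mod 7
= 69 mod 7
= 6
Index 6 → Sunday


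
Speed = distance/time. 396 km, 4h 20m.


Distance: 396 km
Time: 4h 20m = 260 min = 260/60 = 13/3 hours
Speed = 396 ÷ (13/3) = 396 × 3 / 13 = 1188/13 ≈ 91.4 km/h

91.4 km/h


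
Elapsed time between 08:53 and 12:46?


3h 53m

End time in minutes: 12×60 + 46 = 766
Start time in minutes: 8×60 + 53 = 533
Difference = 766 - 533 = 233 minutes
= 3 hours 53 minutes


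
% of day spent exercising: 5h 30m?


22.9%

Time: 330 minutes
Day: 1440 minutes
Percentage = (330/1440) × 100 ≈ 22.9%


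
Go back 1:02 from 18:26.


17:24

Start: 1106 minutes from midnight
Subtract: 62 minutes
Remaining: 1106 - 62 = 1044
Hours: 17, Minutes: 24


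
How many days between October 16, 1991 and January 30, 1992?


From October 16, 1991 to January 30, 1992
Rest of October 1991: 31 - 16 = 15
Full months: November 30, December 31
Days into January 1992: 30
Total = 15 + 30 + 31 + 30 = 106 days

106 days


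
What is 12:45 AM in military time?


Input: 12:45 AM
12 AM → 00 (midnight)

00:45


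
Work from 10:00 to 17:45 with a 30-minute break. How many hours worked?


Total time = (17×60+45) - (10×60+0)
= 1065 - 600 = 465 min
Minus break: 465 - 30 = 435 min
= 7h 15m

7h 15m (435 minutes)


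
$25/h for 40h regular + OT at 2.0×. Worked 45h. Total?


Regular: 40h × $25 = $1000.00
Overtime: 45 - 40 = 5h
OT pay: 5h × $25 × 2.0 = $250.00
Total = $1000.00 + $250.00 = $1250.00

$1250.00


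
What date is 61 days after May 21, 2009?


July 21, 2009

Start: May 21, 2009
Add 61 days
May 21 → June 1: 31 - 21 + 1 = 11 days (61 - 11 = 50 left)
June 1 → July 1: 30 - 1 + 1 = 30 days (50 - 30 = 20 left)
July 1 + 20 = July 21, 2009


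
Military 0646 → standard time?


6:46 AM

Hour: 6
6 < 12 → AM


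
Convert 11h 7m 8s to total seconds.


Hours: 11 × 3600 = 39600
Minutes: 7 × 60 = 420
Seconds: 8
Total = 39600 + 420 + 8 = 40028

40028 seconds


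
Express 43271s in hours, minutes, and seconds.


12h 1m 11s

Hours: 43271 ÷ 3600 = 12 remainder 71
Minutes: 71 ÷ 60 = 1 remainder 11
Seconds: 11


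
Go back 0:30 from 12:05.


11:35

Start: 725 minutes from midnight
Subtract: 30 minutes
Remaining: 725 - 30 = 695
Hours: 11, Minutes: 35


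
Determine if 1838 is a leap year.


Rules: divisible by 4 AND (not by 100 OR by 400)
1838 ÷ 4 = 459 remainder 2 → not divisible by 4
Not divisible by 4 → not a leap year

No


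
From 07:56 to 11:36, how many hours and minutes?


End time in minutes: 11×60 + 36 = 696
Start time in minutes: 7×60 + 56 = 476
Difference = 696 - 476 = 220 minutes
= 3 hours 40 minutes

3h 40m


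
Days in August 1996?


31 days

Month: August (month 8)
August has 31 days


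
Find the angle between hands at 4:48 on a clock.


144.0°

Hour hand = 4×30 + 48×0.5 = 144.0°
Minute hand = 48×6 = 288°
Difference = |144.0 - 288| = 144.0°


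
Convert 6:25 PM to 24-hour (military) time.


18:25

Input: 6:25 PM
PM: 6 + 12 = 18


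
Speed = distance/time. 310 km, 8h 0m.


Distance: 310 km
Time: 8 hours
Speed = 310 / 8 ≈ 38.8 km/h

38.8 km/h


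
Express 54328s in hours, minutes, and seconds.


15h 5m 28s

Hours: 54328 ÷ 3600 = 15 remainder 328
Minutes: 328 ÷ 60 = 5 remainder 28
Seconds: 28


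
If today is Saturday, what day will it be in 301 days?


Saturday

Start: Saturday (index 5)
(5 + 301) mod 7
= 306 mod 7
= 5
Index 5 → Saturday


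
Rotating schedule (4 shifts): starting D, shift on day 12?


Shift C

Shifts: A, B, C, D
Start: D (index 3)
Day 12: (3 + 12 - 1) mod 4
= 14 mod 4
= 2
Index 2 → shift C


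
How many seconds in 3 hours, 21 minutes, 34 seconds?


Hours: 3 × 3600 = 10800
Minutes: 21 × 60 = 1260
Seconds: 34
Total = 10800 + 1260 + 34 = 12094

12094 seconds


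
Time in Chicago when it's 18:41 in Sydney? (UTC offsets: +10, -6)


Time difference = UTC-6 - UTC+10 = -16 hours
New hour = (18 -16) mod 24
= 2 mod 24 = 2
Minutes unchanged → 02:41

02:41


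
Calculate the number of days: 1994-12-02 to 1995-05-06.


From December 2, 1994 to May 6, 1995
Rest of December 1994: 31 - 2 = 29
Full months: January 31, February 1995 28, March 31, April 30
Days into May 1995: 6
Total = 29 + 31 + 28 + 31 + 30 + 6 = 155 days

155 days


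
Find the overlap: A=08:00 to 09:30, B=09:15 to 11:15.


15 minutes

Meeting A: 480-570 (in minutes from midnight)
Meeting B: 555-675
Overlap start = max(480, 555) = 555
Overlap end = min(570, 675) = 570
Overlap = max(0, 570 - 555) = 15 min


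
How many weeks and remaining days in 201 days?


Weeks: 201 ÷ 7 = 28 remainder 5

28 weeks 5 days


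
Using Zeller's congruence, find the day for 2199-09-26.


Zeller's congruence:
q=26, m=9, k=99, j=21
h = (26 + ⌊13×10/5⌋ + 99 + ⌊99/4⌋ + ⌊21/4⌋ - 2×21) mod 7
= (26 + 26 + 99 + 24 + 5 - 42) mod 7
= 138 mod 7 = 5
h=5 → Thursday

Thursday


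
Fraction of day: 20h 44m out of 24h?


Total minutes: 20×60 + 44 = 1244
Day = 24×60 = 1440 minutes
Fraction = 1244/1440 ≈ 0.8639
As a percentage: 1244/1440 × 100 ≈ 86.39%

0.8639 (86.39%)


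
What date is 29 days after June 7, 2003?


Start: June 7, 2003
Add 29 days
June 7 → July 1: 30 - 7 + 1 = 24 days (29 - 24 = 5 left)
July 1 + 5 = July 6, 2003

July 6, 2003


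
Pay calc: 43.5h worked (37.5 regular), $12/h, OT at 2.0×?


$594.00

Regular: 37.5h × $12 = $450.00
Overtime: 43.5 - 37.5 = 6.0h
OT pay: 6.0h × $12 × 2.0 = $144.00
Total = $450.00 + $144.00 = $594.00


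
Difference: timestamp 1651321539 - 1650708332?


Difference = 1651321539 - 1650708332 = 613207 seconds
In hours: 613207 / 3600 ≈ 170.3
In days: 613207 / 86400 ≈ 7.10

613207 seconds (170.3 hours / 7.10 days)


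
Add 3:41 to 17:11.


20:52

Start: 1031 minutes from midnight
Add: 221 minutes
Total: 1252 minutes
Hours: 1252 ÷ 60 = 20 remainder 52


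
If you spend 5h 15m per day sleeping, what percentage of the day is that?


Time: 315 minutes
Day: 1440 minutes
Percentage = (315/1440) × 100 ≈ 21.9%

21.9%


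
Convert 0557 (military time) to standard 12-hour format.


Hour: 5
5 < 12 → AM

5:57 AM


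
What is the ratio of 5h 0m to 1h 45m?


20:7 (2.86)

Duration 1: 300 minutes
Duration 2: 105 minutes
Ratio = 300:105
GCD = 15
Simplified = 20:7
As a decimal: 20/7 ≈ 2.86


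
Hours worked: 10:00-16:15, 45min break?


Total time = (16×60+15) - (10×60+0)
= 975 - 600 = 375 min
Minus break: 375 - 45 = 330 min
= 5h 30m

5h 30m (330 minutes)


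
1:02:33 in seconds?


Hours: 1 × 3600 = 3600
Minutes: 2 × 60 = 120
Seconds: 33
Total = 3600 + 120 + 33 = 3753

3753 seconds


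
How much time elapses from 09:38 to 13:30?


End time in minutes: 13×60 + 30 = 810
Start time in minutes: 9×60 + 38 = 578
Difference = 810 - 578 = 232 minutes
= 3 hours 52 minutes

3h 52m


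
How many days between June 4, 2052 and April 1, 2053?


301 days

From June 4, 2052 to April 1, 2053
Rest of June 2052: 30 - 4 = 26
Full months: July 31, August 31, September 30, October 31, November 30, December 31, January 31, February 2053 28, March 31
Days into April 2053: 1
Total = 26 + 31 + 31 + 30 + 31 + 30 + 31 + 31 + 28 + 31 + 1 = 301 days


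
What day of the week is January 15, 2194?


Wednesday

Zeller's congruence:
q=15, m=13, k=93, j=21
h = (15 + ⌊13×14/5⌋ + 93 + ⌊93/4⌋ + ⌊21/4⌋ - 2×21) mod 7
= (15 + 36 + 93 + 23 + 5 - 42) mod 7
= 130 mod 7 = 4
h=4 → Wednesday


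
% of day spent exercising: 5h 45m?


24.0%

Time: 345 minutes
Day: 1440 minutes
Percentage = (345/1440) × 100 ≈ 24.0%


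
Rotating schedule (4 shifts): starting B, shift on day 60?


Shifts: A, B, C, D
Start: B (index 1)
Day 60: (1 + 60 - 1) mod 4
= 60 mod 4
= 0
Index 0 → shift A

Shift A


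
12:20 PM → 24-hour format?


12:20

Input: 12:20 PM
12 PM → 12 (noon)


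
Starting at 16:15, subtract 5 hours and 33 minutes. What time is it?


Start: 975 minutes from midnight
Subtract: 333 minutes
Remaining: 975 - 333 = 642
Hours: 10, Minutes: 42

10:42


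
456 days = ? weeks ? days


65 weeks 1 days

Weeks: 456 ÷ 7 = 65 remainder 1


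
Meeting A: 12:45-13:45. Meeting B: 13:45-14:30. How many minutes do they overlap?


Meeting A: 765-825 (in minutes from midnight)
Meeting B: 825-870
Overlap start = max(765, 825) = 825
Overlap end = min(825, 870) = 825
Overlap = max(0, 825 - 825) = 0 min

0 minutes


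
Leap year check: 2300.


Rules: divisible by 4 AND (not by 100 OR by 400)
2300 ÷ 4 = 575 exactly → divisible by 4
2300 ÷ 100 = 23 exactly → divisible by 100
2300 ÷ 400 = 5 remainder 300 → not divisible by 400
Divisible by 100 but not by 400 → not a leap year

No


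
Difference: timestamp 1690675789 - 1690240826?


Difference = 1690675789 - 1690240826 = 434963 seconds
In hours: 434963 / 3600 ≈ 120.8
In days: 434963 / 86400 ≈ 5.03

434963 seconds (120.8 hours / 5.03 days)


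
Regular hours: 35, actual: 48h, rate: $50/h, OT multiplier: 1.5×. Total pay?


$2725.00

Regular: 35h × $50 = $1750.00
Overtime: 48 - 35 = 13h
OT pay: 13h × $50 × 1.5 = $975.00
Total = $1750.00 + $975.00 = $2725.00


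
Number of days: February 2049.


Month: February (month 2)
February: 28 or 29 (leap year)
2049 leap year? No

28 days


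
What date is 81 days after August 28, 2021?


Start: August 28, 2021
Add 81 days
August 28 → September 1: 31 - 28 + 1 = 4 days (81 - 4 = 77 left)
September 1 → October 1: 30 - 1 + 1 = 30 days (77 - 30 = 47 left)
October 1 → November 1: 31 - 1 + 1 = 31 days (47 - 31 = 16 left)
November 1 + 16 = November 17, 2021

November 17, 2021


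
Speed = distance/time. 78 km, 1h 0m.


78.0 km/h

Distance: 78 km
Time: 1 hours
Speed = 78 / 1 = 78.0 km/h


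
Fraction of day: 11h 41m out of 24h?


Total minutes: 11×60 + 41 = 701
Day = 24×60 = 1440 minutes
Fraction = 701/1440 ≈ 0.4868
As a percentage: 701/1440 × 100 ≈ 48.68%

0.4868 (48.68%)


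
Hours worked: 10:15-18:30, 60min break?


Total time = (18×60+30) - (10×60+15)
= 1110 - 615 = 495 min
Minus break: 495 - 60 = 435 min
= 7h 15m

7h 15m (435 minutes)


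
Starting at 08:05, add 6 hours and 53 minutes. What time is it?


Start: 485 minutes from midnight
Add: 413 minutes
Total: 898 minutes
Hours: 898 ÷ 60 = 14 remainder 58

14:58


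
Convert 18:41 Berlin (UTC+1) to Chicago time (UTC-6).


11:41

Time difference = UTC-6 - UTC+1 = -7 hours
New hour = (18 -7) mod 24
= 11 mod 24 = 11
Minutes unchanged → 11:41


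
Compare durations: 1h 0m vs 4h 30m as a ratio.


2:9 (0.22)

Duration 1: 60 minutes
Duration 2: 270 minutes
Ratio = 60:270
GCD = 30
Simplified = 2:9
As a decimal: 2/9 ≈ 0.22


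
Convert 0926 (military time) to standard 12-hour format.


9:26 AM

Hour: 9
9 < 12 → AM


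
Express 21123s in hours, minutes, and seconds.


5h 52m 3s

Hours: 21123 ÷ 3600 = 5 remainder 3123
Minutes: 3123 ÷ 60 = 52 remainder 3
Seconds: 3


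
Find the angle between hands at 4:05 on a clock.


92.5°

Hour hand = 4×30 + 5×0.5 = 122.5°
Minute hand = 5×6 = 30°
Difference = |122.5 - 30| = 92.5°


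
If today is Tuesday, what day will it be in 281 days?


Start: Tuesday (index 1)
(1 + 281) mod 7
= 282 mod 7
= 2
Index 2 → Wednesday

Wednesday


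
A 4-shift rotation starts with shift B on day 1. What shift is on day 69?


Shifts: A, B, C, D
Start: B (index 1)
Day 69: (1 + 69 - 1) mod 4
= 69 mod 4
= 1
Index 1 → shift B

Shift B


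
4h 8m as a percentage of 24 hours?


Total minutes: 4×60 + 8 = 248
Day = 24×60 = 1440 minutes
Fraction = 248/1440 ≈ 0.1722
As a percentage: 248/1440 × 100 ≈ 17.22%

0.1722 (17.22%)


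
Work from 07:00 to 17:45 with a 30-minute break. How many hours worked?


10h 15m (615 minutes)

Total time = (17×60+45) - (7×60+0)
= 1065 - 420 = 645 min
Minus break: 645 - 30 = 615 min
= 10h 15m


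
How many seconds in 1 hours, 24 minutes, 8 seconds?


5048 seconds

Hours: 1 × 3600 = 3600
Minutes: 24 × 60 = 1440
Seconds: 8
Total = 3600 + 1440 + 8 = 5048


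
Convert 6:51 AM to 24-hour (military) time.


Input: 6:51 AM
AM hour stays: 6

06:51


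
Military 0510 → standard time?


5:10 AM

Hour: 5
5 < 12 → AM


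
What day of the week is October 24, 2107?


Monday

Zeller's congruence:
q=24, m=10, k=7, j=21
h = (24 + ⌊13×11/5⌋ + 7 + ⌊7/4⌋ + ⌊21/4⌋ - 2×21) mod 7
= (24 + 28 + 7 + 1 + 5 - 42) mod 7
= 23 mod 7 = 2
h=2 → Monday


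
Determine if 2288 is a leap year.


Yes

Rules: divisible by 4 AND (not by 100 OR by 400)
2288 ÷ 4 = 572 exactly → divisible by 4
2288 ÷ 100 = 22 remainder 88 → not divisible by 100
Divisible by 4 but not by 100 → leap year


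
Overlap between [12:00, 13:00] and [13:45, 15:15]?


0 minutes

Meeting A: 720-780 (in minutes from midnight)
Meeting B: 825-915
Overlap start = max(720, 825) = 825
Overlap end = min(780, 915) = 780
Overlap = max(0, 780 - 825) = 0 min


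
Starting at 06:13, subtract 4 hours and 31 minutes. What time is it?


Start: 373 minutes from midnight
Subtract: 271 minutes
Remaining: 373 - 271 = 102
Hours: 1, Minutes: 42

01:42


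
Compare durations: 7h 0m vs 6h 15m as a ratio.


Duration 1: 420 minutes
Duration 2: 375 minutes
Ratio = 420:375
GCD = 15
Simplified = 28:25
As a decimal: 28/25 = 1.12

28:25 (1.12)


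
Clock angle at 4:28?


34.0°

Hour hand = 4×30 + 28×0.5 = 134.0°
Minute hand = 28×6 = 168°
Difference = |134.0 - 168| = 34.0°


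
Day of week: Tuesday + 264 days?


Start: Tuesday (index 1)
(1 + 264) mod 7
= 265 mod 7
= 6
Index 6 → Sunday

Sunday


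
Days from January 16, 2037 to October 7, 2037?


264 days

From January 16, 2037 to October 7, 2037
Rest of January 2037: 31 - 16 = 15
Full months: February 2037 28, March 31, April 30, May 31, June 30, July 31, August 31, September 30
Days into October 2037: 7
Total = 15 + 28 + 31 + 30 + 31 + 30 + 31 + 31 + 30 + 7 = 264 days


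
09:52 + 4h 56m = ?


Start: 592 minutes from midnight
Add: 296 minutes
Total: 888 minutes
Hours: 888 ÷ 60 = 14 remainder 48

14:48


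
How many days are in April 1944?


Month: April (month 4)
April has 30 days

30 days


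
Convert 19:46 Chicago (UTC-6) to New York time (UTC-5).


Time difference = UTC-5 - UTC-6 = +1 hours
New hour = (19 + 1) mod 24
= 20 mod 24 = 20
Minutes unchanged → 20:46

20:46


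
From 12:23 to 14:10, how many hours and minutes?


1h 47m

End time in minutes: 14×60 + 10 = 850
Start time in minutes: 12×60 + 23 = 743
Difference = 850 - 743 = 107 minutes
= 1 hours 47 minutes


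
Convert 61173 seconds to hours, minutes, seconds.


16h 59m 33s

Hours: 61173 ÷ 3600 = 16 remainder 3573
Minutes: 3573 ÷ 60 = 59 remainder 33
Seconds: 33


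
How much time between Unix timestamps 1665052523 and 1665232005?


Difference = 1665232005 - 1665052523 = 179482 seconds
In hours: 179482 / 3600 ≈ 49.9
In days: 179482 / 86400 ≈ 2.08

179482 seconds (49.9 hours / 2.08 days)


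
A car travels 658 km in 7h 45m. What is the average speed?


Distance: 658 km
Time: 7h 45m = 465 min = 465/60 = 31/4 hours
Speed = 658 ÷ (31/4) = 658 × 4 / 31 = 2632/31 ≈ 84.9 km/h

84.9 km/h


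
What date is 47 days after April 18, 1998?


Start: April 18, 1998
Add 47 days
April 18 → May 1: 30 - 18 + 1 = 13 days (47 - 13 = 34 left)
May 1 → June 1: 31 - 1 + 1 = 31 days (34 - 31 = 3 left)
June 1 + 3 = June 4, 1998

June 4, 1998


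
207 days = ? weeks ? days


29 weeks 4 days

Weeks: 207 ÷ 7 = 29 remainder 4


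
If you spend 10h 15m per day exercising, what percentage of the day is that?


Time: 615 minutes
Day: 1440 minutes
Percentage = (615/1440) × 100 ≈ 42.7%

42.7%


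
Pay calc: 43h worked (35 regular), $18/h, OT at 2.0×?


Regular: 35h × $18 = $630.00
Overtime: 43 - 35 = 8h
OT pay: 8h × $18 × 2.0 = $288.00
Total = $630.00 + $288.00 = $918.00

$918.00


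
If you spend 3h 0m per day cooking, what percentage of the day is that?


12.5%

Time: 180 minutes
Day: 1440 minutes
Percentage = (180/1440) × 100 = 12.5%


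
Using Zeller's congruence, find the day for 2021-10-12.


Tuesday

Zeller's congruence:
q=12, m=10, k=21, j=20
h = (12 + ⌊13×11/5⌋ + 21 + ⌊21/4⌋ + ⌊20/4⌋ - 2×20) mod 7
= (12 + 28 + 21 + 5 + 5 - 40) mod 7
= 31 mod 7 = 3
h=3 → Tuesday


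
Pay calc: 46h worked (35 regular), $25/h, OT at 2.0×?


Regular: 35h × $25 = $875.00
Overtime: 46 - 35 = 11h
OT pay: 11h × $25 × 2.0 = $550.00
Total = $875.00 + $550.00 = $1425.00

$1425.00


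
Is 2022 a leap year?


No

Rules: divisible by 4 AND (not by 100 OR by 400)
2022 ÷ 4 = 505 remainder 2 → not divisible by 4
Not divisible by 4 → not a leap year


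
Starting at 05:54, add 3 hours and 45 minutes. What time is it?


09:39

Start: 354 minutes from midnight
Add: 225 minutes
Total: 579 minutes
Hours: 579 ÷ 60 = 9 remainder 39


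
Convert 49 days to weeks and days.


Weeks: 49 ÷ 7 = 7 remainder 0

7 weeks 0 days


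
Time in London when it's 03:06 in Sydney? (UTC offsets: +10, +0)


Time difference = UTC+0 - UTC+10 = -10 hours
New hour = (3 -10) mod 24
= -7 mod 24 = 17
Minutes unchanged → 17:06; -7 < 0 → previous day

17:06 (previous day)


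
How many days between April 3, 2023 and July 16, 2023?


104 days

From April 3, 2023 to July 16, 2023
Rest of April 2023: 30 - 3 = 27
Full months: May 31, June 30
Days into July 2023: 16
Total = 27 + 31 + 30 + 16 = 104 days


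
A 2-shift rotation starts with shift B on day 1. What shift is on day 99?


Shift B

Shifts: A, B
Start: B (index 1)
Day 99: (1 + 99 - 1) mod 2
= 99 mod 2
= 1
Index 1 → shift B


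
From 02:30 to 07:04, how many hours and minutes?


4h 34m

End time in minutes: 7×60 + 4 = 424
Start time in minutes: 2×60 + 30 = 150
Difference = 424 - 150 = 274 minutes
= 4 hours 34 minutes


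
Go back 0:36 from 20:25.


19:49

Start: 1225 minutes from midnight
Subtract: 36 minutes
Remaining: 1225 - 36 = 1189
Hours: 19, Minutes: 49


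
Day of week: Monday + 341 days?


Saturday

Start: Monday (index 0)
(0 + 341) mod 7
= 341 mod 7
= 5
Index 5 → Saturday


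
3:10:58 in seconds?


11458 seconds

Hours: 3 × 3600 = 10800
Minutes: 10 × 60 = 600
Seconds: 58
Total = 10800 + 600 + 58 = 11458


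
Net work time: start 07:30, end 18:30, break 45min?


Total time = (18×60+30) - (7×60+30)
= 1110 - 450 = 660 min
Minus break: 660 - 45 = 615 min
= 10h 15m

10h 15m (615 minutes)


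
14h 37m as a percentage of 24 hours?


0.6090 (60.90%)

Total minutes: 14×60 + 37 = 877
Day = 24×60 = 1440 minutes
Fraction = 877/1440 ≈ 0.6090
As a percentage: 877/1440 × 100 ≈ 60.90%


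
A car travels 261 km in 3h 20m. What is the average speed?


Distance: 261 km
Time: 3h 20m = 200 min = 200/60 = 10/3 hours
Speed = 261 ÷ (10/3) = 261 × 3 / 10 = 783/10 = 78.3 km/h

78.3 km/h


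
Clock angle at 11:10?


85.0°

Hour hand = 11×30 + 10×0.5 = 335.0°
Minute hand = 10×6 = 60°
Difference = |335.0 - 60| = 275.0°
Since > 180°: 360 - 275.0 = 85.0°


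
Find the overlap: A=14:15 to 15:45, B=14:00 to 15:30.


Meeting A: 855-945 (in minutes from midnight)
Meeting B: 840-930
Overlap start = max(855, 840) = 855
Overlap end = min(945, 930) = 930
Overlap = max(0, 930 - 855) = 75 min

75 minutes


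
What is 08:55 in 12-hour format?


8:55 AM

Hour: 8
8 < 12 → AM


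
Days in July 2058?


31 days

Month: July (month 7)
July has 31 days


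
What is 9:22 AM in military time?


09:22

Input: 9:22 AM
AM hour stays: 9


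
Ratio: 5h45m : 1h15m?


23:5 (4.60)

Duration 1: 345 minutes
Duration 2: 75 minutes
Ratio = 345:75
GCD = 15
Simplified = 23:5
As a decimal: 23/5 = 4.60


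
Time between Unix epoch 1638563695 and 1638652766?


89071 seconds (24.7 hours / 1.03 days)

Difference = 1638652766 - 1638563695 = 89071 seconds
In hours: 89071 / 3600 ≈ 24.7
In days: 89071 / 86400 ≈ 1.03


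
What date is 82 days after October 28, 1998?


January 18, 1999

Start: October 28, 1998
Add 82 days
October 28 → November 1: 31 - 28 + 1 = 4 days (82 - 4 = 78 left)
November 1 → December 1: 30 - 1 + 1 = 30 days (78 - 30 = 48 left)
December 1 → January 1: 31 - 1 + 1 = 31 days (48 - 31 = 17 left)
January 1 + 17 = January 18, 1999


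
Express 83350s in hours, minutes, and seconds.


23h 9m 10s

Hours: 83350 ÷ 3600 = 23 remainder 550
Minutes: 550 ÷ 60 = 9 remainder 10
Seconds: 10


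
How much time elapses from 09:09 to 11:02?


1h 53m

End time in minutes: 11×60 + 2 = 662
Start time in minutes: 9×60 + 9 = 549
Difference = 662 - 549 = 113 minutes
= 1 hours 53 minutes


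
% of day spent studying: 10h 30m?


Time: 630 minutes
Day: 1440 minutes
Percentage = (630/1440) × 100 ≈ 43.8%

43.8%


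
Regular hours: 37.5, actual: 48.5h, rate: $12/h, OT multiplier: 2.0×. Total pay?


Regular: 37.5h × $12 = $450.00
Overtime: 48.5 - 37.5 = 11.0h
OT pay: 11.0h × $12 × 2.0 = $264.00
Total = $450.00 + $264.00 = $714.00

$714.00


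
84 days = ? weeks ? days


Weeks: 84 ÷ 7 = 12 remainder 0

12 weeks 0 days


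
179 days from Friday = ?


Start: Friday (index 4)
(4 + 179) mod 7
= 183 mod 7
= 1
Index 1 → Tuesday

Tuesday


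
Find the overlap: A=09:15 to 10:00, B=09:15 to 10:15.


45 minutes

Meeting A: 555-600 (in minutes from midnight)
Meeting B: 555-615
Overlap start = max(555, 555) = 555
Overlap end = min(600, 615) = 600
Overlap = max(0, 600 - 555) = 45 min


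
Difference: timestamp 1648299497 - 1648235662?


Difference = 1648299497 - 1648235662 = 63835 seconds
In hours: 63835 / 3600 ≈ 17.7
In days: 63835 / 86400 ≈ 0.74

63835 seconds (17.7 hours / 0.74 days)


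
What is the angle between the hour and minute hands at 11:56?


Hour hand = 11×30 + 56×0.5 = 358.0°
Minute hand = 56×6 = 336°
Difference = |358.0 - 336| = 22.0°

22.0°


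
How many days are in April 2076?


30 days

Month: April (month 4)
April has 30 days


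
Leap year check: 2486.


Rules: divisible by 4 AND (not by 100 OR by 400)
2486 ÷ 4 = 621 remainder 2 → not divisible by 4
Not divisible by 4 → not a leap year

No


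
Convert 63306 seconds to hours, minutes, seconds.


Hours: 63306 ÷ 3600 = 17 remainder 2106
Minutes: 2106 ÷ 60 = 35 remainder 6
Seconds: 6

17h 35m 6s


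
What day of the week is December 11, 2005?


Sunday

Zeller's congruence:
q=11, m=12, k=5, j=20
h = (11 + ⌊13×13/5⌋ + 5 + ⌊5/4⌋ + ⌊20/4⌋ - 2×20) mod 7
= (11 + 33 + 5 + 1 + 5 - 40) mod 7
= 15 mod 7 = 1
h=1 → Sunday
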